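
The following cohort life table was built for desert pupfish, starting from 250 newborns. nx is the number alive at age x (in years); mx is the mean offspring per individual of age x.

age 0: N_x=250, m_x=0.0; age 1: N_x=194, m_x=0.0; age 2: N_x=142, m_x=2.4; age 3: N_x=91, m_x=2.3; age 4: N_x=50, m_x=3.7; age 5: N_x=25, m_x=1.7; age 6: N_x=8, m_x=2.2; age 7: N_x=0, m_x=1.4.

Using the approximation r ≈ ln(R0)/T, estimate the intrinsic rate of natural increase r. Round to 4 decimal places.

lx = nx/n0 = nx/250: 1, 0.776, 0.568, 0.364, 0.2, 0.1, 0.032, 0
R0 = Σ lx·mx = 0 + 0 + 1.3632 + 0.8372 + 0.74 + 0.17 + 0.0704 + 0 = 3.1808
Σ x·lx·mx = 9.4704; T = 9.4704/3.1808 = 2.97736…
r ≈ ln(R0)/T = ln(3.1808)/2.97736… = 0.388643… → 0.3886

0.3886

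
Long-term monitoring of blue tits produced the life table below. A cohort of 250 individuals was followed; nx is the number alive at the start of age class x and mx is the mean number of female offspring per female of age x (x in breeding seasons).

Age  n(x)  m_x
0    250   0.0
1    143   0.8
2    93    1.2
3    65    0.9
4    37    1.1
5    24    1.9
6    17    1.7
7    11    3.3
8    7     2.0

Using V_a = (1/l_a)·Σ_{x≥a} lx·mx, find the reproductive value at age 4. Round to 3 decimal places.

4.473

lx = nx/n0 = nx/250: 1, 0.572, 0.372, 0.26, 0.148, 0.096, 0.068, 0.044, 0.028
lx·mx for x ≥ 4: 0.1628, 0.1824, 0.1156, 0.1452, 0.056 → sum = 0.662
V_4 = 0.662 / l_4 = 0.662 / 0.148 = 4.472973… → 4.473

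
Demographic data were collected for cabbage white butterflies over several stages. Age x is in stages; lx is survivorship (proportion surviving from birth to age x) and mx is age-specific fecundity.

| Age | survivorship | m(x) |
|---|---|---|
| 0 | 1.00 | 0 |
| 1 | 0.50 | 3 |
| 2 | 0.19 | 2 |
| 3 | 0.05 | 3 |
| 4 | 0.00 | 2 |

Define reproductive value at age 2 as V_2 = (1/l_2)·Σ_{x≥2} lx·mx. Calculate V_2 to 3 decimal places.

lx·mx for x ≥ 2: 0.38, 0.15, 0 → sum = 0.53
V_2 = 0.53 / l_2 = 0.53 / 0.19 = 2.789474… → 2.789

2.789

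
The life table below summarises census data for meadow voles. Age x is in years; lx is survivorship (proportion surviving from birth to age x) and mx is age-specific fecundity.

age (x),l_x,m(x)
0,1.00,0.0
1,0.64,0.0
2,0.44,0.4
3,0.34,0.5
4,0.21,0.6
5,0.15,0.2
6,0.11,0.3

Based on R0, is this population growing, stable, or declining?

R0 = Σ lx·mx = 0 + 0 + 0.176 + 0.17 + 0.126 + 0.03 + 0.033 = 0.535
R0 < 1, so the population is declining.

declining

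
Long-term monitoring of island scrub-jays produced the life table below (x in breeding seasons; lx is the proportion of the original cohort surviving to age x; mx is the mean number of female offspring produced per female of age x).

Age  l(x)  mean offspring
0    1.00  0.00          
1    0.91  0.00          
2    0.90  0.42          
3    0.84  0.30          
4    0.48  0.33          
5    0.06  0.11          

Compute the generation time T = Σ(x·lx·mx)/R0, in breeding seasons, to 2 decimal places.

lx·mx: 0, 0, 0.378, 0.252, 0.1584, 0.0066 → R0 = 0.795
x·lx·mx: 0, 0, 0.756, 0.756, 0.6336, 0.033 → Σ = 2.1786
T = 2.1786 / 0.795 = 2.740377… → 2.74

2.74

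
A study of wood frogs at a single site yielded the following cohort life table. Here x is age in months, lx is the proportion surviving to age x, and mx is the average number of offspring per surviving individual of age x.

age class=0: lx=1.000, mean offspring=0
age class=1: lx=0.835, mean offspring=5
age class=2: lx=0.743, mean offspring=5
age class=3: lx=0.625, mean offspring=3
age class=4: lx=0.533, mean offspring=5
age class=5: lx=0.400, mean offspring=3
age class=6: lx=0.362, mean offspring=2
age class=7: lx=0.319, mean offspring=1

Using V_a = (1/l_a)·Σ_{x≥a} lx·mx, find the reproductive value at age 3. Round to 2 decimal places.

lx·mx for x ≥ 3: 1.875, 2.665, 1.2, 0.724, 0.319 → sum = 6.783
V_3 = 6.783 / l_3 = 6.783 / 0.625 = 10.8528 → 10.85

10.85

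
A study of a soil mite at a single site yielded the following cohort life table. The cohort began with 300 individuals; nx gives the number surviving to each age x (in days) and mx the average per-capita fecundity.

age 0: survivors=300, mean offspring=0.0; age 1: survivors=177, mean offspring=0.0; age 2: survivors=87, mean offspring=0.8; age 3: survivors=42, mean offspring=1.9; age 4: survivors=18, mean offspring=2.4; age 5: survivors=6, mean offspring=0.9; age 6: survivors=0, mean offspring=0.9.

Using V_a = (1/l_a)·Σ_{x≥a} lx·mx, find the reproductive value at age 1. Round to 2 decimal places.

1.12

lx = nx/n0 = nx/300: 1, 0.59, 0.29, 0.14, 0.06, 0.02, 0
lx·mx for x ≥ 1: 0, 0.232, 0.266, 0.144, 0.018, 0 → sum = 0.66
V_1 = 0.66 / l_1 = 0.66 / 0.59 = 1.118644… → 1.12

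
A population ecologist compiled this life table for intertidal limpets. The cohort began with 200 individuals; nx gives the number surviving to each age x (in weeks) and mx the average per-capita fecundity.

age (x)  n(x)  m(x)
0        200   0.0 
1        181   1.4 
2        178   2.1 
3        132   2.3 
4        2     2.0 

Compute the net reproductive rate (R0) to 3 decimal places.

4.674

lx = nx/n0 = nx/200: 1, 0.905, 0.89, 0.66, 0.01
lx·mx by age: 0, 1.267, 1.869, 1.518, 0.02
R0 = Σ lx·mx = 4.674 → 4.674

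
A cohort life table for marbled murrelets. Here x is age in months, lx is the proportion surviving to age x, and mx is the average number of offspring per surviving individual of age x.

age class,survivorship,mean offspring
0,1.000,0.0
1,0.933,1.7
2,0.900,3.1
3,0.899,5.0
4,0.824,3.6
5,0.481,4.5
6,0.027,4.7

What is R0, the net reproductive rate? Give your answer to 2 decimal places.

lx·mx by age: 0, 1.5861, 2.79, 4.495, 2.9664, 2.1645, 0.1269
R0 = Σ lx·mx = 14.1289 → 14.13

14.13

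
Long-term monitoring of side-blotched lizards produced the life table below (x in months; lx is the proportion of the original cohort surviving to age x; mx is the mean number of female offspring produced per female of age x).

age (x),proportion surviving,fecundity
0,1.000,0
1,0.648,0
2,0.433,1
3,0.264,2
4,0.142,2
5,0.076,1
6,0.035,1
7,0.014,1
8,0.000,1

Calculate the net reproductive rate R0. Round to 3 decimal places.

lx·mx by age: 0, 0, 0.433, 0.528, 0.284, 0.076, 0.035, 0.014, 0
R0 = Σ lx·mx = 1.37 → 1.370

1.370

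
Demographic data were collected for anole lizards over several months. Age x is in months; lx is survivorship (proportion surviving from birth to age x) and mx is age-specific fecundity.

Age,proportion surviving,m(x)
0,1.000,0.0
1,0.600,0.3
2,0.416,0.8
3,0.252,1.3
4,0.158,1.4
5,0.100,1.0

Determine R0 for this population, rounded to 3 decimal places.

1.162

lx·mx by age: 0, 0.18, 0.3328, 0.3276, 0.2212, 0.1
R0 = Σ lx·mx = 1.1616 → 1.162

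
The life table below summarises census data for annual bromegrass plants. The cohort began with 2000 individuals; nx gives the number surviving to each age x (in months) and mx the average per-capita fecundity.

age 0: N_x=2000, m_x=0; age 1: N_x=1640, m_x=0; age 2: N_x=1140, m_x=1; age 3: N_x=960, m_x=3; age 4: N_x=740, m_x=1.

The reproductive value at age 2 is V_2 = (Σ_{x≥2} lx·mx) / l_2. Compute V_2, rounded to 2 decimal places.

4.18

lx = nx/n0 = nx/2000: 1, 0.82, 0.57, 0.48, 0.37
lx·mx for x ≥ 2: 0.57, 1.44, 0.37 → sum = 2.38
V_2 = 2.38 / l_2 = 2.38 / 0.57 = 4.175439… → 4.18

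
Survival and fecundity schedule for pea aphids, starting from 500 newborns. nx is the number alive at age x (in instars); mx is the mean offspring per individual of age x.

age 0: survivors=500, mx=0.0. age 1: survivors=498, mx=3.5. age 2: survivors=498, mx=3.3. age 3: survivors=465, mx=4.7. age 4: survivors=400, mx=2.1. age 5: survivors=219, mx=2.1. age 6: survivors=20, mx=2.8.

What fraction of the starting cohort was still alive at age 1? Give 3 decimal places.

l_1 = n_1/n_0 = 498/500 = 0.996 → 0.996

0.996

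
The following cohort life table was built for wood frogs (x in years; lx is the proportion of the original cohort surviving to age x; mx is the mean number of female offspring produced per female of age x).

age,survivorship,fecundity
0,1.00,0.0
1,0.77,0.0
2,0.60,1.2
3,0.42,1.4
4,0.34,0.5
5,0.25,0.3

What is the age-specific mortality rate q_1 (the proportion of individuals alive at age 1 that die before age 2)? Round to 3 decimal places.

q_1 = (l_1 − l_2) / l_1 = (0.77 − 0.6) / 0.77
     = 0.17 / 0.77 = 0.220779… → 0.221

0.221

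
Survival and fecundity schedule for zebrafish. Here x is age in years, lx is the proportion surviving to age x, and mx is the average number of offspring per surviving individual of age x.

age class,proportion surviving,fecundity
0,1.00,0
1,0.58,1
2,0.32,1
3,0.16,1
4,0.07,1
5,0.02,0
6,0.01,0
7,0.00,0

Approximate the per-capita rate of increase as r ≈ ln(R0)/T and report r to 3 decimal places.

0.070

R0 = Σ lx·mx = 0 + 0.58 + 0.32 + 0.16 + 0.07 + 0 + 0 + 0 = 1.13
Σ x·lx·mx = 1.98; T = 1.98/1.13 = 1.75221…
r ≈ ln(R0)/T = ln(1.13)/1.75221… = 0.06975… → 0.070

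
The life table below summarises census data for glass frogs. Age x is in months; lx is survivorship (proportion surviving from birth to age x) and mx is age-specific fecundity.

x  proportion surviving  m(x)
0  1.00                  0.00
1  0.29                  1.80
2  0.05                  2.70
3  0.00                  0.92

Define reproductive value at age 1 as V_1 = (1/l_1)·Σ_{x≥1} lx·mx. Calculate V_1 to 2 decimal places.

2.27

lx·mx for x ≥ 1: 0.522, 0.135, 0 → sum = 0.657
V_1 = 0.657 / l_1 = 0.657 / 0.29 = 2.265517… → 2.27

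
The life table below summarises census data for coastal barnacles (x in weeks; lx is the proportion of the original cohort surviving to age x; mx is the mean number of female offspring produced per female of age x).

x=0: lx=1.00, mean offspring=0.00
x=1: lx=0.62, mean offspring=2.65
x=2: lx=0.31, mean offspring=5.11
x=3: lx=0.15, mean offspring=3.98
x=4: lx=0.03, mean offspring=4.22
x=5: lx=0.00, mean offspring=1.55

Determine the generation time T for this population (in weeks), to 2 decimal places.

1.80

lx·mx: 0, 1.643, 1.5841, 0.597, 0.1266, 0 → R0 = 3.9507
x·lx·mx: 0, 1.643, 3.1682, 1.791, 0.5064, 0 → Σ = 7.1086
T = 7.1086 / 3.9507 = 1.799327… → 1.80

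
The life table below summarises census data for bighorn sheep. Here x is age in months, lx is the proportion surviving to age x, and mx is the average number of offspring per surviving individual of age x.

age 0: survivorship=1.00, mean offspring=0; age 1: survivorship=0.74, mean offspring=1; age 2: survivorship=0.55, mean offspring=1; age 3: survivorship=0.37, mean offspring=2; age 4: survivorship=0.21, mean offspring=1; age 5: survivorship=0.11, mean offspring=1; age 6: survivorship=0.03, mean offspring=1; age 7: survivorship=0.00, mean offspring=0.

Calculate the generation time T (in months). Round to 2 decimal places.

2.37

lx·mx: 0, 0.74, 0.55, 0.74, 0.21, 0.11, 0.03, 0 → R0 = 2.38
x·lx·mx: 0, 0.74, 1.1, 2.22, 0.84, 0.55, 0.18, 0 → Σ = 5.63
T = 5.63 / 2.38 = 2.365546… → 2.37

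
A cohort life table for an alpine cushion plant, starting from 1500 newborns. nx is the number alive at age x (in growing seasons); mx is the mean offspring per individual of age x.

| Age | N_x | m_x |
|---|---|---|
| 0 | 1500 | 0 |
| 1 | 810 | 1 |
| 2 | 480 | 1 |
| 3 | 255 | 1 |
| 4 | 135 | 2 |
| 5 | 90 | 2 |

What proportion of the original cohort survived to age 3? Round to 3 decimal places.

l_3 = n_3/n_0 = 255/1500 = 0.17 → 0.170

0.170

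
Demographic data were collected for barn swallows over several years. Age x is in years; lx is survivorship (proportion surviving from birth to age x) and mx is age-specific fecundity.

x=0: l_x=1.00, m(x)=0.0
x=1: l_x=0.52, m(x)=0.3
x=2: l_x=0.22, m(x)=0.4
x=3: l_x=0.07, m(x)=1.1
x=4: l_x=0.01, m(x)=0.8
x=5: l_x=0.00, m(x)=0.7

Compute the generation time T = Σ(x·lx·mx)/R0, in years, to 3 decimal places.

1.809

lx·mx: 0, 0.156, 0.088, 0.077, 0.008, 0 → R0 = 0.329
x·lx·mx: 0, 0.156, 0.176, 0.231, 0.032, 0 → Σ = 0.595
T = 0.595 / 0.329 = 1.808511… → 1.809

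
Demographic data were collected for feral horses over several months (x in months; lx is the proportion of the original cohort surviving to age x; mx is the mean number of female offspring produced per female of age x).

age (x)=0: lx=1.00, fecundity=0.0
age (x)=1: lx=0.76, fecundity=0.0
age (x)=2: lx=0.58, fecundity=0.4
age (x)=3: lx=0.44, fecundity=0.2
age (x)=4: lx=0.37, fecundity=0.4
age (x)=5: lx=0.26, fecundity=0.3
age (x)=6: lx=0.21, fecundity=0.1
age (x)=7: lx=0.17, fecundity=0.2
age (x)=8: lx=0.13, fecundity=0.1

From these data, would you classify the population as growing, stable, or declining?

declining

R0 = Σ lx·mx = 0 + 0 + 0.232 + 0.088 + 0.148 + 0.078 + 0.021 + 0.034 + 0.013 = 0.614
R0 < 1, so the population is declining.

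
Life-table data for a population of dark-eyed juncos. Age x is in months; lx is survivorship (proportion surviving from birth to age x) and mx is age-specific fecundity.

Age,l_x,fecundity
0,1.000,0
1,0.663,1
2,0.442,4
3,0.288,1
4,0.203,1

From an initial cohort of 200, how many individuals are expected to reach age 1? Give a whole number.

Expected survivors = N0 · l_1 = 200 × 0.663 = 132.6 → 133

133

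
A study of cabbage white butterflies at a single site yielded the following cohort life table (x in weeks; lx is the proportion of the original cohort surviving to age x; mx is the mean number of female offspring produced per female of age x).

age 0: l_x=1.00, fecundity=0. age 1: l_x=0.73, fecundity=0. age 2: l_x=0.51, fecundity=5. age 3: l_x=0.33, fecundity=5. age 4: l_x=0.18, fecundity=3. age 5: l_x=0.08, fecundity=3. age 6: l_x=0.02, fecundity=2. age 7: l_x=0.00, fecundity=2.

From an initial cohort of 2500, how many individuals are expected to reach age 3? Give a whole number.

825

Expected survivors = N0 · l_3 = 2500 × 0.33 = 825 → 825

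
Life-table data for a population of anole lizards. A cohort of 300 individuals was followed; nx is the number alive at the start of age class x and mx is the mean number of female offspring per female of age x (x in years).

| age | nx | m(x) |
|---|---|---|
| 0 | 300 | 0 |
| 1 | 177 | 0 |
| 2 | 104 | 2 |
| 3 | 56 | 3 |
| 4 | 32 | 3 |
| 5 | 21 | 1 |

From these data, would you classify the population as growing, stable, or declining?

growing

lx = nx/n0 = nx/300: 1, 0.59, 0.34667…, 0.18667…, 0.10667…, 0.07
R0 = Σ lx·mx = 0 + 0 + 0.693333… + 0.56… + 0.32… + 0.07 = 1.643333…
R0 > 1, so the population is growing.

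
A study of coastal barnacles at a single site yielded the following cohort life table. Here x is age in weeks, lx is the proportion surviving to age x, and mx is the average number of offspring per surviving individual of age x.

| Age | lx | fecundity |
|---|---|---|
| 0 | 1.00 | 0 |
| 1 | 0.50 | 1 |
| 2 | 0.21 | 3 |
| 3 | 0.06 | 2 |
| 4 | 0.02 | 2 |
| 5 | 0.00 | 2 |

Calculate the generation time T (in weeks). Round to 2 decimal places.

lx·mx: 0, 0.5, 0.63, 0.12, 0.04, 0 → R0 = 1.29
x·lx·mx: 0, 0.5, 1.26, 0.36, 0.16, 0 → Σ = 2.28
T = 2.28 / 1.29 = 1.767442… → 1.77

1.77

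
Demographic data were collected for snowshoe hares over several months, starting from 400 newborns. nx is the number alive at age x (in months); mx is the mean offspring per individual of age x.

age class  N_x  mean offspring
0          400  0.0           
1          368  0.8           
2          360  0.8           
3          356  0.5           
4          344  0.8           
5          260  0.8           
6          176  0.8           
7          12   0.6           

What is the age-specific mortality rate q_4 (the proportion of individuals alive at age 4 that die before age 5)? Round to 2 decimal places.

0.24

lx = nx/n0 = nx/400: 1, 0.92, 0.9, 0.89, 0.86, 0.65, 0.44, 0.03
q_4 = (l_4 − l_5) / l_4 = (0.86 − 0.65) / 0.86
     = 0.21 / 0.86 = 0.244186… → 0.24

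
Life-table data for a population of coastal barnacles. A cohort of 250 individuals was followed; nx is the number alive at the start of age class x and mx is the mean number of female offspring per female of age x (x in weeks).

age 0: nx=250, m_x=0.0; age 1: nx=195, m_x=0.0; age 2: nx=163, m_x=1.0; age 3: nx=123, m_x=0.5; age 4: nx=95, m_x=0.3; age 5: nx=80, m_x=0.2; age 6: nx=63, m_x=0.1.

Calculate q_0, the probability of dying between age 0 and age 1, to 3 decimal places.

0.220

lx = nx/n0 = nx/250: 1, 0.78, 0.652, 0.492, 0.38, 0.32, 0.252
q_0 = (l_0 − l_1) / l_0 = (1 − 0.78) / 1
     = 0.22 / 1 = 0.22 → 0.220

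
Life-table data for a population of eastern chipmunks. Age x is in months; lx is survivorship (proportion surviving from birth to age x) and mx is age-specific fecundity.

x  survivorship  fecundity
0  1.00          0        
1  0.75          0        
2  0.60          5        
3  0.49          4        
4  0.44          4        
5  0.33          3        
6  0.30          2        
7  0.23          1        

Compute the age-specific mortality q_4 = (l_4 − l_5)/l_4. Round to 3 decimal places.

0.250

q_4 = (l_4 − l_5) / l_4 = (0.44 − 0.33) / 0.44
     = 0.11 / 0.44 = 0.25 → 0.250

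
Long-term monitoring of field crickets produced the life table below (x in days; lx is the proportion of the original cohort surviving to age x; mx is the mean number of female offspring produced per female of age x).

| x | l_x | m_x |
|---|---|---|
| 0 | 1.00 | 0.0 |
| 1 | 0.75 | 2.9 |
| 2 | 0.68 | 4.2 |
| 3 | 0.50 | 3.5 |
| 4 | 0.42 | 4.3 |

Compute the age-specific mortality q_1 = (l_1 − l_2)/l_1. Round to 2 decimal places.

q_1 = (l_1 − l_2) / l_1 = (0.75 − 0.68) / 0.75
     = 0.07 / 0.75 = 0.093333… → 0.09

0.09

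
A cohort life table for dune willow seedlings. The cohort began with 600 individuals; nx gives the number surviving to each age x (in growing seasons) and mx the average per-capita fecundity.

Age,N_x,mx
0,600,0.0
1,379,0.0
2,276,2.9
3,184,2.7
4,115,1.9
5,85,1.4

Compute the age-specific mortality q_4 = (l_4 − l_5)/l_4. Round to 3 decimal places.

lx = nx/n0 = nx/600: 1, 0.63167…, 0.46, 0.30667…, 0.19167…, 0.14167…
q_4 = (l_4 − l_5) / l_4 = (0.191667… − 0.141667…) / 0.191667…
     = 0.05… / 0.191667… = 0.26087… → 0.261

0.261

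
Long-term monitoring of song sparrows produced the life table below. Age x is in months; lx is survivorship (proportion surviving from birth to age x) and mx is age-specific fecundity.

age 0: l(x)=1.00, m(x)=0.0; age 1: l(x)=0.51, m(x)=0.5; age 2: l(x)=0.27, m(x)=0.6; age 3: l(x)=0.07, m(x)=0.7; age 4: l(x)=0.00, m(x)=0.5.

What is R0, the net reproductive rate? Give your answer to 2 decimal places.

0.47

lx·mx by age: 0, 0.255, 0.162, 0.049, 0
R0 = Σ lx·mx = 0.466 → 0.47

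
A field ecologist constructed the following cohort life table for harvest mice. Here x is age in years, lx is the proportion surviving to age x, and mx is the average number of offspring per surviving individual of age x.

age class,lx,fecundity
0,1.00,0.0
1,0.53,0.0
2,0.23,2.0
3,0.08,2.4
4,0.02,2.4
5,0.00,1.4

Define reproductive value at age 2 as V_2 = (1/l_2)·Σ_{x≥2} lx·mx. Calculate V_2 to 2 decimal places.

3.04

lx·mx for x ≥ 2: 0.46, 0.192, 0.048, 0 → sum = 0.7
V_2 = 0.7 / l_2 = 0.7 / 0.23 = 3.043478… → 3.04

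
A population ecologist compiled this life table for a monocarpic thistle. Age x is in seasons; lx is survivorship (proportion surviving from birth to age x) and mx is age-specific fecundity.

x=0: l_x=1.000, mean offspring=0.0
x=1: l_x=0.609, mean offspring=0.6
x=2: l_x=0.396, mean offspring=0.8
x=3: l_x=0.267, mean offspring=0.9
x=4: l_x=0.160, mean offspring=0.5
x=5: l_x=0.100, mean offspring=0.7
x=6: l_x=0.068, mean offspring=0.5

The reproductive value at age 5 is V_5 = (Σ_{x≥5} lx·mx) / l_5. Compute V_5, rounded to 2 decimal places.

lx·mx for x ≥ 5: 0.07, 0.034 → sum = 0.104
V_5 = 0.104 / l_5 = 0.104 / 0.1 = 1.04 → 1.04

1.04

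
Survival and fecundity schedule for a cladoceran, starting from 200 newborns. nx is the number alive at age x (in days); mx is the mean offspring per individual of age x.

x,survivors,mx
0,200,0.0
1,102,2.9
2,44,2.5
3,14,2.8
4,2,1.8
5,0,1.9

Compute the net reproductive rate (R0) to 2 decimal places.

lx = nx/n0 = nx/200: 1, 0.51, 0.22, 0.07, 0.01, 0
lx·mx by age: 0, 1.479, 0.55, 0.196, 0.018, 0
R0 = Σ lx·mx = 2.243 → 2.24

2.24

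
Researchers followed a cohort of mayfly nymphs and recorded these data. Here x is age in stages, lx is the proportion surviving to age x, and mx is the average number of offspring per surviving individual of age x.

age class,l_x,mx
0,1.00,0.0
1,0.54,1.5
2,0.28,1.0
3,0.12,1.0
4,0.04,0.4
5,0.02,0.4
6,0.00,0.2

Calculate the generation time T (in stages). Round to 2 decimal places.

lx·mx: 0, 0.81, 0.28, 0.12, 0.016, 0.008, 0 → R0 = 1.234
x·lx·mx: 0, 0.81, 0.56, 0.36, 0.064, 0.04, 0 → Σ = 1.834
T = 1.834 / 1.234 = 1.486224… → 1.49

1.49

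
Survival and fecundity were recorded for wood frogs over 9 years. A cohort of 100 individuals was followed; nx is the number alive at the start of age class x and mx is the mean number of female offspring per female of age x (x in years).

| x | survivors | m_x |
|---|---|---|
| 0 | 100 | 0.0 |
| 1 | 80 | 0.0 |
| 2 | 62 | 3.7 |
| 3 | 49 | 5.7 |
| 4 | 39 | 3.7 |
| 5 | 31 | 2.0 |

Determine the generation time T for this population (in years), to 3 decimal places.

lx = nx/n0 = nx/100: 1, 0.8, 0.62, 0.49, 0.39, 0.31
lx·mx: 0, 0, 2.294, 2.793, 1.443, 0.62 → R0 = 7.15
x·lx·mx: 0, 0, 4.588, 8.379, 5.772, 3.1 → Σ = 21.839
T = 21.839 / 7.15 = 3.054406… → 3.054

3.054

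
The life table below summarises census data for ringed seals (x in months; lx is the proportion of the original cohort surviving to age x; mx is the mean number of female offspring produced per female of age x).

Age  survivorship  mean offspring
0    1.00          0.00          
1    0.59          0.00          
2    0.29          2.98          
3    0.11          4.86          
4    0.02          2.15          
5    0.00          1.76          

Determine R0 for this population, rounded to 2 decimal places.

lx·mx by age: 0, 0, 0.8642, 0.5346, 0.043, 0
R0 = Σ lx·mx = 1.4418 → 1.44

1.44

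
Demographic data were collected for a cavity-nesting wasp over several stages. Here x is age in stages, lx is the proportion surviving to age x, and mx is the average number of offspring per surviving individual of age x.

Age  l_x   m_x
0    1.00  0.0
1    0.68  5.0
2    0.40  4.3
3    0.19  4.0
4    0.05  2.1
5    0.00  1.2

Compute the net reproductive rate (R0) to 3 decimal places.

lx·mx by age: 0, 3.4, 1.72, 0.76, 0.105, 0
R0 = Σ lx·mx = 5.985 → 5.985

5.985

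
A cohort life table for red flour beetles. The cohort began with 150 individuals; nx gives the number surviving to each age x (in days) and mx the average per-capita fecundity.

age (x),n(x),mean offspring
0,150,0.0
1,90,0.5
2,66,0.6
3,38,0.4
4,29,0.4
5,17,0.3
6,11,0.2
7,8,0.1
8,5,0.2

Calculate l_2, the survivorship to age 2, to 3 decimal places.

l_2 = n_2/n_0 = 66/150 = 0.44 → 0.440

0.440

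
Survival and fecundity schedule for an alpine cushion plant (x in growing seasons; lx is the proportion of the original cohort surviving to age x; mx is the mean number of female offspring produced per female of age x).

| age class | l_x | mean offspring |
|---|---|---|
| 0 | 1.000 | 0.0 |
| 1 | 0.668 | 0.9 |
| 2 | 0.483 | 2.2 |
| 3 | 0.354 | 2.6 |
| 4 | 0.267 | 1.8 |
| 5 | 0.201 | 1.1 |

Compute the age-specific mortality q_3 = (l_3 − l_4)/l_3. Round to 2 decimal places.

q_3 = (l_3 − l_4) / l_3 = (0.354 − 0.267) / 0.354
     = 0.087 / 0.354 = 0.245763… → 0.25

0.25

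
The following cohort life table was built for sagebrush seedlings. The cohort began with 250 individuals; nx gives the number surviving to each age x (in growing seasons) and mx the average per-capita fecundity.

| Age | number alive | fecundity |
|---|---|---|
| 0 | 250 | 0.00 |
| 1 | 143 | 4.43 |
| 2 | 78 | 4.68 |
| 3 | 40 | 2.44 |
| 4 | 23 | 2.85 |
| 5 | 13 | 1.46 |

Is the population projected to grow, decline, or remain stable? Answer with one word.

growing

lx = nx/n0 = nx/250: 1, 0.572, 0.312, 0.16, 0.092, 0.052
R0 = Σ lx·mx = 0 + 2.53396 + 1.46016 + 0.3904 + 0.2622 + 0.07592 = 4.72264
R0 > 1, so the population is growing.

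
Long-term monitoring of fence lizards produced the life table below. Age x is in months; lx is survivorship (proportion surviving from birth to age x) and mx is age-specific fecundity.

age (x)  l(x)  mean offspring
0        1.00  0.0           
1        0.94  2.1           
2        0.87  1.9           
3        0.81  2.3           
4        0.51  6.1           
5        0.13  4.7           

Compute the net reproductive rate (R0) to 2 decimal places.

9.21

lx·mx by age: 0, 1.974, 1.653, 1.863, 3.111, 0.611
R0 = Σ lx·mx = 9.212 → 9.21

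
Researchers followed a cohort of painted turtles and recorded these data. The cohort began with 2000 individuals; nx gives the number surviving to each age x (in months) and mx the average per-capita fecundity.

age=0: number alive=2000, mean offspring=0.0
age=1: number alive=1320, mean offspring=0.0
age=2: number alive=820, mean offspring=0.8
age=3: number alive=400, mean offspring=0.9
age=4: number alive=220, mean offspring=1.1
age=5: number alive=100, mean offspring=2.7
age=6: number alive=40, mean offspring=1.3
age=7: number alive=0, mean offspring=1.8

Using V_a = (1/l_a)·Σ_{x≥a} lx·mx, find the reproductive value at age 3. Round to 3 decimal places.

lx = nx/n0 = nx/2000: 1, 0.66, 0.41, 0.2, 0.11, 0.05, 0.02, 0
lx·mx for x ≥ 3: 0.18, 0.121, 0.135, 0.026, 0 → sum = 0.462
V_3 = 0.462 / l_3 = 0.462 / 0.2 = 2.31 → 2.310

2.310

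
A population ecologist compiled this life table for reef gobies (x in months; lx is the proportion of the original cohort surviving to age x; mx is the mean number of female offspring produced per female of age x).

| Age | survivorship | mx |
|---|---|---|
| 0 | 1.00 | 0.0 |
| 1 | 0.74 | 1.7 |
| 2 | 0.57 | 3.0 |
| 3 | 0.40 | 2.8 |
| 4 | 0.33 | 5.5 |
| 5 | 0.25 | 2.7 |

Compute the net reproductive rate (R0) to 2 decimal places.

lx·mx by age: 0, 1.258, 1.71, 1.12, 1.815, 0.675
R0 = Σ lx·mx = 6.578 → 6.58

6.58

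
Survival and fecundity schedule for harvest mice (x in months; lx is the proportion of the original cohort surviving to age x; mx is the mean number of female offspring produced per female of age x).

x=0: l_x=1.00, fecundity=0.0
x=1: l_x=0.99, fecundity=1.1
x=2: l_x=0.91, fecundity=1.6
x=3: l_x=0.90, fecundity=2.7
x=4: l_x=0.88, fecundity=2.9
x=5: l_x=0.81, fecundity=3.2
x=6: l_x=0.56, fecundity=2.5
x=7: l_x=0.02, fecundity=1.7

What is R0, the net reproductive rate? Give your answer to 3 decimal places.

lx·mx by age: 0, 1.089, 1.456, 2.43, 2.552, 2.592, 1.4, 0.034
R0 = Σ lx·mx = 11.553 → 11.553

11.553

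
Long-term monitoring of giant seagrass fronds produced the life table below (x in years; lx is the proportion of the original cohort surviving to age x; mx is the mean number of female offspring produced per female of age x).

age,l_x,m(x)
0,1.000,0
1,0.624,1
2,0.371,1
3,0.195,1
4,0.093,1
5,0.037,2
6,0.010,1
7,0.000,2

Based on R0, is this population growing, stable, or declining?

growing

R0 = Σ lx·mx = 0 + 0.624 + 0.371 + 0.195 + 0.093 + 0.074 + 0.01 + 0 = 1.367
R0 > 1, so the population is growing.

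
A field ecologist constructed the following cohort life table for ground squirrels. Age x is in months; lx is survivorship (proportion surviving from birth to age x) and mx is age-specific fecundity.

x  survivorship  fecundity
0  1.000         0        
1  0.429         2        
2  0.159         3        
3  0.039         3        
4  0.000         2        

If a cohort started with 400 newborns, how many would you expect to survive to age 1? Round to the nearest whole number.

172

Expected survivors = N0 · l_1 = 400 × 0.429 = 171.6 → 172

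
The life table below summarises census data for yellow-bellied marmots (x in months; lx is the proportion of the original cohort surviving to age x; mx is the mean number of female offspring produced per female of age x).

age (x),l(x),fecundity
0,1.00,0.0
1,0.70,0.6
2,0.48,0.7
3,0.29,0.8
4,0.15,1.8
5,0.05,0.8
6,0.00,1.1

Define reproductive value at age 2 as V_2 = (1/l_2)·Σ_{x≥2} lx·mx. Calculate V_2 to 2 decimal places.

lx·mx for x ≥ 2: 0.336, 0.232, 0.27, 0.04, 0 → sum = 0.878
V_2 = 0.878 / l_2 = 0.878 / 0.48 = 1.829167… → 1.83

1.83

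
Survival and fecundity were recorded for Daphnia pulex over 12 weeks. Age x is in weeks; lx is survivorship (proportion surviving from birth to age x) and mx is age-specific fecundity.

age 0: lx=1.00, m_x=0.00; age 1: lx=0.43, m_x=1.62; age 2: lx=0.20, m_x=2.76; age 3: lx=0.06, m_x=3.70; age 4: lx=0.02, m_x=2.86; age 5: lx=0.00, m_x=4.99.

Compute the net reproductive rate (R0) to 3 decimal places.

lx·mx by age: 0, 0.6966, 0.552, 0.222, 0.0572, 0
R0 = Σ lx·mx = 1.5278 → 1.528

1.528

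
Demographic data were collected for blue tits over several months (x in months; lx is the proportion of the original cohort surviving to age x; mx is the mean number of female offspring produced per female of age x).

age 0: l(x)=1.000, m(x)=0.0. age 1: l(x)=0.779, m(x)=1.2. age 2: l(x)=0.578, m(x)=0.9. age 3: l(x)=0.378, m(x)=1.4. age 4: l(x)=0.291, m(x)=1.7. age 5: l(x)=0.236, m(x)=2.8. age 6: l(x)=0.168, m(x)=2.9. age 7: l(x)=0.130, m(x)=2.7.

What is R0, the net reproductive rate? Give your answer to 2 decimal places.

3.98

lx·mx by age: 0, 0.9348, 0.5202, 0.5292, 0.4947, 0.6608, 0.4872, 0.351
R0 = Σ lx·mx = 3.9779 → 3.98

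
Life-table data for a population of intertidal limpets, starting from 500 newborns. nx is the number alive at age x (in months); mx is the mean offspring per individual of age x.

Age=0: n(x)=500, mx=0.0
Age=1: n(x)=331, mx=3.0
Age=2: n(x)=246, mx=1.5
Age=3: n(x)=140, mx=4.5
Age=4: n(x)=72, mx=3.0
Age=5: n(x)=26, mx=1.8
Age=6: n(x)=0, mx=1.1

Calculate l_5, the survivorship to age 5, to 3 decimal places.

l_5 = n_5/n_0 = 26/500 = 0.052 → 0.052

0.052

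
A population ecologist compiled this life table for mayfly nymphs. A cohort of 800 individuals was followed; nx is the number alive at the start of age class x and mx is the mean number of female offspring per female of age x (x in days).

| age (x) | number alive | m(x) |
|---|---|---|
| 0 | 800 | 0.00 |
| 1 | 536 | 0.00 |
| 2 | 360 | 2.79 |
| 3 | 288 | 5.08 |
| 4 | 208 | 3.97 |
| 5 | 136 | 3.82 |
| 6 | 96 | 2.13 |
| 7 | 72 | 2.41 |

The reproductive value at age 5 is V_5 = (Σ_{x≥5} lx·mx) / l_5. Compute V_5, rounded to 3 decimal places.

6.599

lx = nx/n0 = nx/800: 1, 0.67, 0.45, 0.36, 0.26, 0.17, 0.12, 0.09
lx·mx for x ≥ 5: 0.6494, 0.2556, 0.2169 → sum = 1.1219
V_5 = 1.1219 / l_5 = 1.1219 / 0.17 = 6.599412… → 6.599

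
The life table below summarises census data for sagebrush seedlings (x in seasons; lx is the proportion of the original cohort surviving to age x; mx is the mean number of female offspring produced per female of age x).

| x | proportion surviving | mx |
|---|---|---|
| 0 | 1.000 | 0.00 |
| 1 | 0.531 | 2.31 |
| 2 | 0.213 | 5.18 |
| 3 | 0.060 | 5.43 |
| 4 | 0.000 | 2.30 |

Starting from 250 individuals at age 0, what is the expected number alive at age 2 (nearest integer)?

53

Expected survivors = N0 · l_2 = 250 × 0.213 = 53.25 → 53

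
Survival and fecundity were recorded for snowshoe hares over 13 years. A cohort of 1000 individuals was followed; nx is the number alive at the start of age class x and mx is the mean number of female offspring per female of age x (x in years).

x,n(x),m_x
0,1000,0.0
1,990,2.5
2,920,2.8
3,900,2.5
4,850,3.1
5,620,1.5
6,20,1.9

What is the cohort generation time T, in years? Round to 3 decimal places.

2.732

lx = nx/n0 = nx/1000: 1, 0.99, 0.92, 0.9, 0.85, 0.62, 0.02
lx·mx: 0, 2.475, 2.576, 2.25, 2.635, 0.93, 0.038 → R0 = 10.904
x·lx·mx: 0, 2.475, 5.152, 6.75, 10.54, 4.65, 0.228 → Σ = 29.795
T = 29.795 / 10.904 = 2.732483… → 2.732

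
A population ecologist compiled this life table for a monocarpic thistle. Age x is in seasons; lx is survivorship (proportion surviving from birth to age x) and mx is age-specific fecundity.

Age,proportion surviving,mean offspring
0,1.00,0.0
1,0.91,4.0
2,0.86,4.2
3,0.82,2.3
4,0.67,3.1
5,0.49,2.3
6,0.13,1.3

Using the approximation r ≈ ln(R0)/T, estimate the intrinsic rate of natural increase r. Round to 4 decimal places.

R0 = Σ lx·mx = 0 + 3.64 + 3.612 + 1.886 + 2.077 + 1.127 + 0.169 = 12.511
Σ x·lx·mx = 31.479; T = 31.479/12.511 = 2.51611…
r ≈ ln(R0)/T = ln(12.511)/2.51611… = 1.004174… → 1.0042

1.0042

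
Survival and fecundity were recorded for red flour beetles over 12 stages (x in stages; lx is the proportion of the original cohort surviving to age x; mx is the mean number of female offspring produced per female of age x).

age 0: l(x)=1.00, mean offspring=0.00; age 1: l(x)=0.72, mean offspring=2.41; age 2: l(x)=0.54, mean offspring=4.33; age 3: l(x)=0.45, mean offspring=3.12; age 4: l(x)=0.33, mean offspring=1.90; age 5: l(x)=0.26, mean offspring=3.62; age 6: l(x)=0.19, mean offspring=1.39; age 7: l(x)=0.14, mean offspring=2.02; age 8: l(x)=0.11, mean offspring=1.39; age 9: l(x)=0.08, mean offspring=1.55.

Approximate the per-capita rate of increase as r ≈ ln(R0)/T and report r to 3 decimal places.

R0 = Σ lx·mx = 0 + 1.7352 + 2.3382 + 1.404 + 0.627 + 0.9412 + 0.2641 + 0.2828 + 0.1529 + 0.124 = 7.8694
Σ x·lx·mx = 23.741; T = 23.741/7.8694 = 3.01688…
r ≈ ln(R0)/T = ln(7.8694)/3.01688… = 0.68381… → 0.684

0.684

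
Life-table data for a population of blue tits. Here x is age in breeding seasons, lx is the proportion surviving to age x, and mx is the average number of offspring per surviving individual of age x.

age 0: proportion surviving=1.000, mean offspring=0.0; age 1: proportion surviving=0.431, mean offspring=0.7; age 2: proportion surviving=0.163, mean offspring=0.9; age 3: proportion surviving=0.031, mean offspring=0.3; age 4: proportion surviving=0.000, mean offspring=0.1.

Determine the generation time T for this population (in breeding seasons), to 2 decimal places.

1.36

lx·mx: 0, 0.3017, 0.1467, 0.0093, 0 → R0 = 0.4577
x·lx·mx: 0, 0.3017, 0.2934, 0.0279, 0 → Σ = 0.623
T = 0.623 / 0.4577 = 1.361154… → 1.36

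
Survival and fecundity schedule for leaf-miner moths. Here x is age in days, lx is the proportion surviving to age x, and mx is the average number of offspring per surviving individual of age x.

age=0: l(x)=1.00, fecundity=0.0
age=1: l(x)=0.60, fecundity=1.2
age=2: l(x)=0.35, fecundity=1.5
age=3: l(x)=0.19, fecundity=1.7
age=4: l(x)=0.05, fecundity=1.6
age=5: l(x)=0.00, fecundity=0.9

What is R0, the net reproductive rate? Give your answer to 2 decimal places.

1.65

lx·mx by age: 0, 0.72, 0.525, 0.323, 0.08, 0
R0 = Σ lx·mx = 1.648 → 1.65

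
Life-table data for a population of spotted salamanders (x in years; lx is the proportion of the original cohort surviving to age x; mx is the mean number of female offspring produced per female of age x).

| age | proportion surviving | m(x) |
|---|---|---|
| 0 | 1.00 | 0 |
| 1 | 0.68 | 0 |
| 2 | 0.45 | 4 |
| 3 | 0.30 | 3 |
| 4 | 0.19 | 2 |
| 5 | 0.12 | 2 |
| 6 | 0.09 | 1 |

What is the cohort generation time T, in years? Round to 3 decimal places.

2.804

lx·mx: 0, 0, 1.8, 0.9, 0.38, 0.24, 0.09 → R0 = 3.41
x·lx·mx: 0, 0, 3.6, 2.7, 1.52, 1.2, 0.54 → Σ = 9.56
T = 9.56 / 3.41 = 2.803519… → 2.804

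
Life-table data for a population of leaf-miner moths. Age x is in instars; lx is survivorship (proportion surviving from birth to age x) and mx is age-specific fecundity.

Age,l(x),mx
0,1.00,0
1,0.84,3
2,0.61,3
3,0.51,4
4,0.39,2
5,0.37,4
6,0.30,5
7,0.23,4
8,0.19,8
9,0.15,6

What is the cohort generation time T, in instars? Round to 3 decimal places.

4.338

lx·mx: 0, 2.52, 1.83, 2.04, 0.78, 1.48, 1.5, 0.92, 1.52, 0.9 → R0 = 13.49
x·lx·mx: 0, 2.52, 3.66, 6.12, 3.12, 7.4, 9, 6.44, 12.16, 8.1 → Σ = 58.52
T = 58.52 / 13.49 = 4.338028… → 4.338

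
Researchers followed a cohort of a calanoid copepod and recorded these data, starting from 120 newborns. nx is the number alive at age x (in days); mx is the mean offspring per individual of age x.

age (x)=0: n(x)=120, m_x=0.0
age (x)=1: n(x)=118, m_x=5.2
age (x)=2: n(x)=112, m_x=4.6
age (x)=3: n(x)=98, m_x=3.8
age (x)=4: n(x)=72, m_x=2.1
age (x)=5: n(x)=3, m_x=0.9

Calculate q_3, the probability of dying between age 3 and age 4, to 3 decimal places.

0.265

lx = nx/n0 = nx/120: 1, 0.98333…, 0.93333…, 0.81667…, 0.6, 0.025
q_3 = (l_3 − l_4) / l_3 = (0.816667… − 0.6) / 0.816667…
     = 0.216667… / 0.816667… = 0.265306… → 0.265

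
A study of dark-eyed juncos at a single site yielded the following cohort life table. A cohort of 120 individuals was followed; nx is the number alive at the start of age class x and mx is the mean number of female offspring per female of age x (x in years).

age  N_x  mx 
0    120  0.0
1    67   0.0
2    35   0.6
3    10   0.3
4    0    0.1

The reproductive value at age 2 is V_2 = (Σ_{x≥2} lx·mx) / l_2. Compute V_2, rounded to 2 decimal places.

lx = nx/n0 = nx/120: 1, 0.55833…, 0.29167…, 0.08333…, 0
lx·mx for x ≥ 2: 0.175…, 0.025…, 0 → sum = 0.2…
V_2 = 0.2… / l_2 = 0.2… / 0.291667… = 0.685714… → 0.69

0.69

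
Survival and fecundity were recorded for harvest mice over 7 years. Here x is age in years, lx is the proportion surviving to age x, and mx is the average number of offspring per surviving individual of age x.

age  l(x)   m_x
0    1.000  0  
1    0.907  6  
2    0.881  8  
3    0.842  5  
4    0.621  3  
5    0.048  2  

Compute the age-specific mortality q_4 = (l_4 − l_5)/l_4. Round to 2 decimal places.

0.92

q_4 = (l_4 − l_5) / l_4 = (0.621 − 0.048) / 0.621
     = 0.573 / 0.621 = 0.922705… → 0.92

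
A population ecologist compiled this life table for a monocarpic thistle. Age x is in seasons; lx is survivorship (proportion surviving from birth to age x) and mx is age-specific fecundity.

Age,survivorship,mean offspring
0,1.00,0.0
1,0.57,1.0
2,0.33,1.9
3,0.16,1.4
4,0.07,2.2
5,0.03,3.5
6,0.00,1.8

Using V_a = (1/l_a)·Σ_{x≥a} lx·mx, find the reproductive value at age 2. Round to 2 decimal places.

3.36

lx·mx for x ≥ 2: 0.627, 0.224, 0.154, 0.105, 0 → sum = 1.11
V_2 = 1.11 / l_2 = 1.11 / 0.33 = 3.363636… → 3.36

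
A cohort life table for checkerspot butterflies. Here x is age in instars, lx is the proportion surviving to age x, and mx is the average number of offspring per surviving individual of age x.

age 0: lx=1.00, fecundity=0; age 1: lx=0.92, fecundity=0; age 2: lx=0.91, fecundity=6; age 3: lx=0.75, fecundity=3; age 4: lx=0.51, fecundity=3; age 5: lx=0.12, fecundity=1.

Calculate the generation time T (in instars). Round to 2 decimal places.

2.61

lx·mx: 0, 0, 5.46, 2.25, 1.53, 0.12 → R0 = 9.36
x·lx·mx: 0, 0, 10.92, 6.75, 6.12, 0.6 → Σ = 24.39
T = 24.39 / 9.36 = 2.605769… → 2.61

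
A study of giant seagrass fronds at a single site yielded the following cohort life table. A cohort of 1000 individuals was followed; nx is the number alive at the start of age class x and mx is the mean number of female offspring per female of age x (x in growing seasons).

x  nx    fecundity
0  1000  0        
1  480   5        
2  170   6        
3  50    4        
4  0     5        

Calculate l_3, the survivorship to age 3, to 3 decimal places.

l_3 = n_3/n_0 = 50/1000 = 0.05 → 0.050

0.050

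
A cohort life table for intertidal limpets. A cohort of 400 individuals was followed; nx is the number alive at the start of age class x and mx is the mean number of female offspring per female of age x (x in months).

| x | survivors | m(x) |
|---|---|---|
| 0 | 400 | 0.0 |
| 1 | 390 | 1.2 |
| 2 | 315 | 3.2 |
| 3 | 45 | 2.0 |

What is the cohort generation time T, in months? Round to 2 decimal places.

1.76

lx = nx/n0 = nx/400: 1, 0.975, 0.7875, 0.1125
lx·mx: 0, 1.17, 2.52, 0.225 → R0 = 3.915
x·lx·mx: 0, 1.17, 5.04, 0.675 → Σ = 6.885
T = 6.885 / 3.915 = 1.758621… → 1.76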